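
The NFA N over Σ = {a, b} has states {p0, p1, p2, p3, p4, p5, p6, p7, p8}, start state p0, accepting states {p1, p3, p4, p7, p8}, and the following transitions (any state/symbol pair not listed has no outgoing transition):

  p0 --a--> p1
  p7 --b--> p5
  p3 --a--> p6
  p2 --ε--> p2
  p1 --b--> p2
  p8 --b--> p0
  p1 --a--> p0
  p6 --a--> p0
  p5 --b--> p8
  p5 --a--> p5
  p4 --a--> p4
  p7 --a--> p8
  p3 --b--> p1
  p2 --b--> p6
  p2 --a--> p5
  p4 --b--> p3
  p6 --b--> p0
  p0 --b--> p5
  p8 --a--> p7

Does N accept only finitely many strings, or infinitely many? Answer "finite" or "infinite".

infinite

State p0 is reachable from the start and can reach an accepting state, and it lies on the cycle p0 → p1 → p0.
Traversing that cycle any number of times yields accepted strings of unbounded length, so the language is infinite.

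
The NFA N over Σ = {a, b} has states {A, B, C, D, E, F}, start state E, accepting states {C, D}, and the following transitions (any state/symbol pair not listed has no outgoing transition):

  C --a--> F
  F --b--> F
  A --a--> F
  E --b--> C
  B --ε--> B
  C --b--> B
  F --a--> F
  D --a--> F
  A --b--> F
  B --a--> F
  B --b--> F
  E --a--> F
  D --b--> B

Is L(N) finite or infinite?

finite

The useful states (reachable from E and able to reach an accepting state) are {C, E}.
Restricted to these states the transition graph has no cycle, so every accepting path has bounded length and L is finite.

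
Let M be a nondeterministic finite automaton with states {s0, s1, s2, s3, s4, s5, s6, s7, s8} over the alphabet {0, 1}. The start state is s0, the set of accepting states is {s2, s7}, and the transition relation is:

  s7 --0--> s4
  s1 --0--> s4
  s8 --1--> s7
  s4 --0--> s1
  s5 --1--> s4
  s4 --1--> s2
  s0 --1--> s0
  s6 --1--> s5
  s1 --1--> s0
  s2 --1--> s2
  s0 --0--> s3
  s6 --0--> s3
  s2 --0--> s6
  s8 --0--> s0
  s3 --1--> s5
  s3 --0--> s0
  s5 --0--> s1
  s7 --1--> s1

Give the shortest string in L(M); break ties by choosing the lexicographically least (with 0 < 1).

A breadth-first search from s0 reaches an accepting state first via the path s0 → s3 → s5 → s4 → s2 on input 0111.
No string of length < 4 is accepted (BFS exhausts all shorter strings without reaching an accepting state), and 0111 is the lexicographically least accepting string of length 4.

0111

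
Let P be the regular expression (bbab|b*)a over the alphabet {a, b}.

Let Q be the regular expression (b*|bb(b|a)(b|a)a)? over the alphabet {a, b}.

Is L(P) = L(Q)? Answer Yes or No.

The string a is accepted by P but rejected by Q.
So L(P) ≠ L(Q).

No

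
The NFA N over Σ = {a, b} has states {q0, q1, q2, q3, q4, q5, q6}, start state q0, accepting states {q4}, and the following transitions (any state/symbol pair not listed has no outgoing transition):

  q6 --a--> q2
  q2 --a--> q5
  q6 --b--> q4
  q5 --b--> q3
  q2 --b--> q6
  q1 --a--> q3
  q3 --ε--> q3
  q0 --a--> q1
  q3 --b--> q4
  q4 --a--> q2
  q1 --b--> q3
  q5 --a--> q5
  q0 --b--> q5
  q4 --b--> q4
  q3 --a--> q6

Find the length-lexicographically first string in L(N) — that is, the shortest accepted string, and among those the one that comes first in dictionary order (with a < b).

A breadth-first search from q0 reaches an accepting state first via the path q0 → q1 → q3 → q4 on input aab.
No string of length < 3 is accepted (BFS exhausts all shorter strings without reaching an accepting state), and aab is the lexicographically least accepting string of length 3.

aab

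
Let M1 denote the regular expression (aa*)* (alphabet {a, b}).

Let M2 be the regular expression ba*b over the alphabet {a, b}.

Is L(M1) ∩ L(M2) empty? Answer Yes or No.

Yes

Converting the expression M1 to a DFA (subset construction, then merging equivalent states) gives the minimal DFA with states {r0, r1}, start state r0, accepting states {r0} and transitions r0: a→r0, b→r1; r1: a→r1, b→r1.
Converting the expression M2 to a DFA (subset construction, then merging equivalent states) gives the minimal DFA with states {t0, t1, t2, t3}, start state t0, accepting states {t3} and transitions t0: a→t1, b→t2; t1: a→t1, b→t1; t2: a→t2, b→t3; t3: a→t1, b→t1.
Exploring the product automaton M1 × M2 from the start pair (r0, t0), following both machines on each input symbol, reaches 5 state pairs: (r0, t0), (r0, t1), (r1, t2), (r1, t1), (r1, t3).
M1 accepts in {r0} and M2 accepts in {t3}; no reachable pair has both components accepting, so no string drives both machines to acceptance simultaneously and L(M1) ∩ L(M2) = ∅.
So no string is accepted by both, and the intersection is empty.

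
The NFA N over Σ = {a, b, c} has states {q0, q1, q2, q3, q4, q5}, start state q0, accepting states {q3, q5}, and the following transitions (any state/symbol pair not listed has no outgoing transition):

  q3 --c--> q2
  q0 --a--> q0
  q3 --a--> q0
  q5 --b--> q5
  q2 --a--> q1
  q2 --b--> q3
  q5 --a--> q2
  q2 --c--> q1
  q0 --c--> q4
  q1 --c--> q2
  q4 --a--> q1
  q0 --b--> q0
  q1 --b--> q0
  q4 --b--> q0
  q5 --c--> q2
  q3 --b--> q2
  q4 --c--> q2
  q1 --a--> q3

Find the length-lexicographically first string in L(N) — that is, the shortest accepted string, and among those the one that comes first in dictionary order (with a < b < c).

caa

A breadth-first search from q0 reaches an accepting state first via the path q0 → q4 → q1 → q3 on input caa.
No string of length < 3 is accepted (BFS exhausts all shorter strings without reaching an accepting state), and caa is the lexicographically least accepting string of length 3.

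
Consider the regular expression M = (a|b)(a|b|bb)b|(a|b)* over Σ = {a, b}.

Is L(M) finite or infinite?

infinite

The expression contains a Kleene star applied to a subexpression that matches at least one nonempty string, so it matches strings of unbounded length.
Hence L(M) is infinite.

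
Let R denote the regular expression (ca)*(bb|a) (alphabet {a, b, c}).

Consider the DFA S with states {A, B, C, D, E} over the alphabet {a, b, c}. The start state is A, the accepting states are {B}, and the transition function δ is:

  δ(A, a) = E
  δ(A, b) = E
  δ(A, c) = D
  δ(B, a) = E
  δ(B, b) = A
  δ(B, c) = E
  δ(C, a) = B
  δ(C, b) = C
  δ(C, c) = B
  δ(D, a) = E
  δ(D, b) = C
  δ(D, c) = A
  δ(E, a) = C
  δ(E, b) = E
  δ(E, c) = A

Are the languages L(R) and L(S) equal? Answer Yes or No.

The string a is accepted by R but rejected by S.
So L(R) ≠ L(S).

No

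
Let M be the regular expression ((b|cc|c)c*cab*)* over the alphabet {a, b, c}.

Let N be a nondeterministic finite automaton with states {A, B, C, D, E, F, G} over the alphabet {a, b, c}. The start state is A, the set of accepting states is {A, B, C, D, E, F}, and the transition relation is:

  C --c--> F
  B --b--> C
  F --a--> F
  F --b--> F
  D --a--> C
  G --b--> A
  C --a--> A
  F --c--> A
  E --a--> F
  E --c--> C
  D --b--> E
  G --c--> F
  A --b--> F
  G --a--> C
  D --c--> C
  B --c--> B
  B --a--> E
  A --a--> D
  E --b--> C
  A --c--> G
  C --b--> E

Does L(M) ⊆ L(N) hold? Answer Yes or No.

Converting the expression M to a DFA (subset construction, then merging equivalent states) gives the minimal DFA with states {m0, m1, m2, m3, m4, m5}, start state m0, accepting states {m0, m4, m5} and transitions m0: a→m1, b→m2, c→m2; m1: a→m1, b→m1, c→m1; m2: a→m1, b→m1, c→m3; m3: a→m4, b→m1, c→m3; m4: a→m1, b→m5, c→m2; m5: a→m1, b→m5, c→m3.
Exploring the product automaton M × N from the start pair (m0, A), following both machines on each input symbol, reaches 22 state pairs: (m0, A), (m1, D), (m2, F), (m2, G), (m1, C), (m1, E), (m1, F), (m3, A), (m1, A), (m3, F), (m4, D), (m3, G), (m1, G), (m4, F), (m5, E), (m2, C), (m4, C), (m5, F), (m2, A), (m5, C), (m3, C), (m4, A).
M accepts in {m0, m4, m5} and N accepts in {A, B, C, D, E, F}. The reachable pairs whose M-component is accepting are (m0, A), (m4, D), (m4, F), (m5, E), (m4, C), (m5, F), (m5, C), (m4, A); in each of them the N-component is accepting too, so the product for L(M) \ L(N) (M-component accepting, N-component rejecting) has no reachable accepting pair and the difference is empty.
Hence every string in L(M) is also in L(N).

Yes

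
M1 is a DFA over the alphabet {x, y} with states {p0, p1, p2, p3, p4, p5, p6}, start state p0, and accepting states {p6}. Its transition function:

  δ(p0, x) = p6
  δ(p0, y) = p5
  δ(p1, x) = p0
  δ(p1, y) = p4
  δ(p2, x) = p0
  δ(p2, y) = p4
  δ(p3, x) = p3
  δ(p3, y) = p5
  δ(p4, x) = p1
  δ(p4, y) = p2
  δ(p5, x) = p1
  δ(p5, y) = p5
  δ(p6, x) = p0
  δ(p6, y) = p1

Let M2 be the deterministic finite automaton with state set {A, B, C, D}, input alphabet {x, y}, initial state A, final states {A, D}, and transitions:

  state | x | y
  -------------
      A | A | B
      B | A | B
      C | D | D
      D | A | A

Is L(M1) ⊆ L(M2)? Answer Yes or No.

Exploring the product automaton M1 × M2 from the start pair (p0, A), following both machines on each input symbol, reaches 7 state pairs: (p0, A), (p6, A), (p5, B), (p1, B), (p1, A), (p4, B), (p2, B).
M1 accepts in {p6} and M2 accepts in {A, D}. The reachable pairs whose M1-component is accepting are (p6, A); in each of them the M2-component is accepting too, so the product for L(M1) \ L(M2) (M1-component accepting, M2-component rejecting) has no reachable accepting pair and the difference is empty.
Hence every string in L(M1) is also in L(M2).

Yes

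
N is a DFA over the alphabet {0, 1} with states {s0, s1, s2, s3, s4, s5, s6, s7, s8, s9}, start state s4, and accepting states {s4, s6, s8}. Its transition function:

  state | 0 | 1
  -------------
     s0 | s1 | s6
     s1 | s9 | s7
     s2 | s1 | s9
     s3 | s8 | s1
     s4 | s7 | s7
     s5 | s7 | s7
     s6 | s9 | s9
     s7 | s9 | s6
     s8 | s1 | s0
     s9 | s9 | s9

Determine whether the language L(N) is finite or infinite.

The useful states (reachable from s4 and able to reach an accepting state) are {s4, s6, s7}.
Restricted to these states the transition graph has no cycle, so every accepting path has bounded length and L is finite.

finite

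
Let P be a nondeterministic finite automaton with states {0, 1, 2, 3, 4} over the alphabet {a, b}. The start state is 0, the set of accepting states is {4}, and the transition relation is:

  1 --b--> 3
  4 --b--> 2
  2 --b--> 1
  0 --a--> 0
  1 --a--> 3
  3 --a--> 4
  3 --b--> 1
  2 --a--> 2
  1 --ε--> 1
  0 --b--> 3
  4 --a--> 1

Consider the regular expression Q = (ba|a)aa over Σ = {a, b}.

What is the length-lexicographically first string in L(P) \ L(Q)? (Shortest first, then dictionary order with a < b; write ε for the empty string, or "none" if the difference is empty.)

ba

The string ba is accepted by P but not by Q.
No shorter string lies in the difference, and ba is the lexicographically first length-2 string in L(P) \ L(Q).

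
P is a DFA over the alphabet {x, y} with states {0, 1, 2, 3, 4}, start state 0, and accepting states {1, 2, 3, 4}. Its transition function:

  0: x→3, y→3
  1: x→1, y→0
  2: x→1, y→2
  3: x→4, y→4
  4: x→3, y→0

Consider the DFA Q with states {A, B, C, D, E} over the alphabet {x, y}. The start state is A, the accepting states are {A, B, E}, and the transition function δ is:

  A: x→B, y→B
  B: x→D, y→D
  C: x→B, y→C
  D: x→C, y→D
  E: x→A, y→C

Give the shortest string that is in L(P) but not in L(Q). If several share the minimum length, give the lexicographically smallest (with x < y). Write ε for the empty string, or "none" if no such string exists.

The string xx is accepted by P but not by Q.
No shorter string lies in the difference, and xx is the lexicographically first length-2 string in L(P) \ L(Q).

xx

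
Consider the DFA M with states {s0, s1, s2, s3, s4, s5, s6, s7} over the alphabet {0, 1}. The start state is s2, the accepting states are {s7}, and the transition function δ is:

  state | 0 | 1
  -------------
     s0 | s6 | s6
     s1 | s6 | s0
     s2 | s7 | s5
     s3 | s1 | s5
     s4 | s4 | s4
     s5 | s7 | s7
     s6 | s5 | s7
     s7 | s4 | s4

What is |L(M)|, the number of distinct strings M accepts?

The useful subgraph on states {s2, s5, s7} is acyclic, so L(M) is finite; the longest accepting path visits 3 useful states, giving maximum string length 2.
Counting accepting paths from s2 by length: 1 of length 1, 2 of length 2. Total 3.

3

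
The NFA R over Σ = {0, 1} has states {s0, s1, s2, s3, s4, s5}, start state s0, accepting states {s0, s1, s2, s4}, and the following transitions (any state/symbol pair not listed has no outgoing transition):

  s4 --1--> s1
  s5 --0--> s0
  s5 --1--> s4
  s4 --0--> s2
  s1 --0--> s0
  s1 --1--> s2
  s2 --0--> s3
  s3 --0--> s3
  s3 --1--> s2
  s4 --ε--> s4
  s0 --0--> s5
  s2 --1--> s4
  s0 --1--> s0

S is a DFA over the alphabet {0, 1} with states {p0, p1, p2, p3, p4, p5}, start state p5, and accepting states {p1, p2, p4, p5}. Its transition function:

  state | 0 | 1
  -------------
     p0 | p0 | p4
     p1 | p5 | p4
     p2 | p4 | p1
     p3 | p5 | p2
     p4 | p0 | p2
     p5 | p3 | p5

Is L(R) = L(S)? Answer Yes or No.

Exploring the product automaton R × S from the start pair (s0, p5), following both machines on each input symbol, reaches 6 state pairs: (s0, p5), (s5, p3), (s4, p2), (s2, p4), (s1, p1), (s3, p0).
R accepts in {s0, s1, s2, s4} and S accepts in {p1, p2, p4, p5}. In every reachable pair the two components are either both accepting — (s0, p5), (s4, p2), (s2, p4), (s1, p1) — or both non-accepting, so no string is accepted by exactly one of the machines: L(R) \ L(S) and L(S) \ L(R) are both empty.
Hence every string is accepted by R iff it is accepted by S, and the two languages coincide.

Yes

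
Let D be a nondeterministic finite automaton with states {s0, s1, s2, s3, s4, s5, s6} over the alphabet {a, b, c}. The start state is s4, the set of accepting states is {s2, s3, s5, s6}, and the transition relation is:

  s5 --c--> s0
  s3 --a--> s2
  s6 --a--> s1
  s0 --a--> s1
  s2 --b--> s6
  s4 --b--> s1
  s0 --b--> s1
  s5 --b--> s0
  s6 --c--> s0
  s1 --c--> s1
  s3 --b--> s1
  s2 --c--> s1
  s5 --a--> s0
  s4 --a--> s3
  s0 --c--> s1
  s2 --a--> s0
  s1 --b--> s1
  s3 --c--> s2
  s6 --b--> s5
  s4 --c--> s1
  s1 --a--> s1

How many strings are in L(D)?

The useful subgraph on states {s2, s3, s4, s5, s6} is acyclic, so L(D) is finite; the longest accepting path visits 5 useful states, giving maximum string length 4.
Counting accepting paths from s4 by length: 1 of length 1, 2 of length 2, 2 of length 3, 2 of length 4. Total 7.

7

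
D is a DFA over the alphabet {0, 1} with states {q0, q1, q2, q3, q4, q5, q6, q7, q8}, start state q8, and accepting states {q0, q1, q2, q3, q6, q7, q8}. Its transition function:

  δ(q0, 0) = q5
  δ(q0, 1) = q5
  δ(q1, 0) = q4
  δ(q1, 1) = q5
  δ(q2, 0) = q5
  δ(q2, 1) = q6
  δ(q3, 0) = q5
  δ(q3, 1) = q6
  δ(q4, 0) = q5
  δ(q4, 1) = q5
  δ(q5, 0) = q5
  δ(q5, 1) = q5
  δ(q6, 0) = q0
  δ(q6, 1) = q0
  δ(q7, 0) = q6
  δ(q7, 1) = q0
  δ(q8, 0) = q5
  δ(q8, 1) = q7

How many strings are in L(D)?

6

The useful subgraph on states {q0, q6, q7, q8} is acyclic, so L(D) is finite; the longest accepting path visits 4 useful states, giving maximum string length 3.
Counting accepting paths from q8 by length: 1 of length 0, 1 of length 1, 2 of length 2, 2 of length 3. Total 6.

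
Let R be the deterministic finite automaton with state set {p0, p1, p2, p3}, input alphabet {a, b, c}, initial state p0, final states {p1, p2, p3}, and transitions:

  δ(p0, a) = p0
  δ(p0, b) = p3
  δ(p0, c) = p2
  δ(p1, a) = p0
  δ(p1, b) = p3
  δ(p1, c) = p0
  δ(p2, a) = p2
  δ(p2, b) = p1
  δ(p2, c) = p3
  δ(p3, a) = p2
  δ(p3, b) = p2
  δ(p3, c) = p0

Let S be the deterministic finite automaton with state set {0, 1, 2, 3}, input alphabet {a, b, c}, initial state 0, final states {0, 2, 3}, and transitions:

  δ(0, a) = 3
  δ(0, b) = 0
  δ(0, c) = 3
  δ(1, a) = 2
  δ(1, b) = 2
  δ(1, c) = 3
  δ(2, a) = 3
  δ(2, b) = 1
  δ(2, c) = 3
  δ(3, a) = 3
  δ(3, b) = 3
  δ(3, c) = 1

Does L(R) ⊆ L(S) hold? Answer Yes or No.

No

The string ac is in L(R) but not in L(S).
So L(R) ⊄ L(S).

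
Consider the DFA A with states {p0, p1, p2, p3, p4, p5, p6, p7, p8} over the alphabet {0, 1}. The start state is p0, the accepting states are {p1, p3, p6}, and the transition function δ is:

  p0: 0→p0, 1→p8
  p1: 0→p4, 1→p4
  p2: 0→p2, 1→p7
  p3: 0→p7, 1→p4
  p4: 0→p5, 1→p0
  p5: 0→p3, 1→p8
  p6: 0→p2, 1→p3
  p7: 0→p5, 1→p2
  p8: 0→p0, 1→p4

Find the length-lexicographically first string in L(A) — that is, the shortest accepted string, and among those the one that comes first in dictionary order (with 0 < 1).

1100

A breadth-first search from p0 reaches an accepting state first via the path p0 → p8 → p4 → p5 → p3 on input 1100.
No string of length < 4 is accepted (BFS exhausts all shorter strings without reaching an accepting state), and 1100 is the lexicographically least accepting string of length 4.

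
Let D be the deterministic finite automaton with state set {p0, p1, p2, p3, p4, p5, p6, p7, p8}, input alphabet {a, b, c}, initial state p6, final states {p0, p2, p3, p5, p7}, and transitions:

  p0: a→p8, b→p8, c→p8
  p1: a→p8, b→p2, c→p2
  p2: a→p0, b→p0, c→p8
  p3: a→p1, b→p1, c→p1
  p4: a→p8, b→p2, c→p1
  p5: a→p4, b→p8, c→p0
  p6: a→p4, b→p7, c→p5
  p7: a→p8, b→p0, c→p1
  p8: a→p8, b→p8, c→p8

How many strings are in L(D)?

28

The useful subgraph on states {p0, p1, p2, p4, p5, p6, p7} is acyclic, so L(D) is finite; the longest accepting path visits 6 useful states, giving maximum string length 5.
Counting accepting paths from p6 by length: 2 of length 1, 3 of length 2, 7 of length 3, 12 of length 4, 4 of length 5. Total 28.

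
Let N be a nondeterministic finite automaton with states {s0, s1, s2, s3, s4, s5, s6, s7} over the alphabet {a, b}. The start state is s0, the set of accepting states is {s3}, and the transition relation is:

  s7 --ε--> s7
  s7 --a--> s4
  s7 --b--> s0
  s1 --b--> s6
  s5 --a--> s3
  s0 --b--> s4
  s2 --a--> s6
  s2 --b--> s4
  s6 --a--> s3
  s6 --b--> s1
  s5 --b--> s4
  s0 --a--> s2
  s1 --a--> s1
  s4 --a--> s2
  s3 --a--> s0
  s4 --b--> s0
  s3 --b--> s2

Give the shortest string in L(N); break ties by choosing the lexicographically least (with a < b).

A breadth-first search from s0 reaches an accepting state first via the path s0 → s2 → s6 → s3 on input aaa.
No string of length < 3 is accepted (BFS exhausts all shorter strings without reaching an accepting state), and aaa is the lexicographically least accepting string of length 3.

aaa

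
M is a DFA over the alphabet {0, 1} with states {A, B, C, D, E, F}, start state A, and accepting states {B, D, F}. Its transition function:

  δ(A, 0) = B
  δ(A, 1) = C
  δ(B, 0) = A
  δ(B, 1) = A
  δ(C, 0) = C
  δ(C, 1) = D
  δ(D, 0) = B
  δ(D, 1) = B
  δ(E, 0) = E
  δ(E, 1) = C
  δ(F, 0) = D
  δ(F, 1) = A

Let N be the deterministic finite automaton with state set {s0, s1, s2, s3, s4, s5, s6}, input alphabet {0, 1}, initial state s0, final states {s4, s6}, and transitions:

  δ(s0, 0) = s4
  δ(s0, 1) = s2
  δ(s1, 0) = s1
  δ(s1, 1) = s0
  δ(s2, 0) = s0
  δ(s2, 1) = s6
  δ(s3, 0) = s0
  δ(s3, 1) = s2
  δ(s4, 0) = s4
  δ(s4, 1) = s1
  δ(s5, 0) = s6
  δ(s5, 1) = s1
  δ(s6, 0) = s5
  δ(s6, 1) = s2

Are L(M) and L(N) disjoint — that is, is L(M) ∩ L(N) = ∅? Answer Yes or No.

The string 0 is accepted by both M and N.
Hence L(M) ∩ L(N) ≠ ∅.

No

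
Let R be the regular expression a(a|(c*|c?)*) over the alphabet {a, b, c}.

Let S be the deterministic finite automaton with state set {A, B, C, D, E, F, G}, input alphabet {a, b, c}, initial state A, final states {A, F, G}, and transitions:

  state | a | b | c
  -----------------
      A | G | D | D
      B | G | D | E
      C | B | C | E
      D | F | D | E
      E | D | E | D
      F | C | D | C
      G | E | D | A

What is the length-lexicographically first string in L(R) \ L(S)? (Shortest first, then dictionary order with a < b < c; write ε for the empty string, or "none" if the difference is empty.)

The string aa is accepted by R but not by S.
No shorter string lies in the difference, and aa is the lexicographically first length-2 string in L(R) \ L(S).

aa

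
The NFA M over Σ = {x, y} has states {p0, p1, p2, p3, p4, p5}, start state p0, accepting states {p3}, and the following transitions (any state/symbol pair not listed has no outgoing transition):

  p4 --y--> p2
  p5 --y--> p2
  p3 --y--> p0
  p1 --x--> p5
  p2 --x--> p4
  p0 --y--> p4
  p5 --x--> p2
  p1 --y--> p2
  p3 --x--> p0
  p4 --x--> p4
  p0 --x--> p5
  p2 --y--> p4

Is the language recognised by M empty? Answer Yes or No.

The states reachable from the start state are {p0, p2, p4, p5}.
None of the accepting states {p3} is reachable, so no string is accepted and L(M) = ∅.

Yes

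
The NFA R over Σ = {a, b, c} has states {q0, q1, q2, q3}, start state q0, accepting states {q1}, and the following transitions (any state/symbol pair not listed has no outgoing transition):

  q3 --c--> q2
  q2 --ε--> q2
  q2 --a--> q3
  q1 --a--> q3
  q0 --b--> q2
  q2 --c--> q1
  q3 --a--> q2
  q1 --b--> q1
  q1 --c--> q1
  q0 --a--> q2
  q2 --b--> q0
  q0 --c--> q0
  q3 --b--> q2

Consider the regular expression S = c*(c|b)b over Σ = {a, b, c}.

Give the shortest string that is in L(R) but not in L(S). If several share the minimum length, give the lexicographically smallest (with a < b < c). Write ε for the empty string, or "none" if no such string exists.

The string ac is accepted by R but not by S.
No shorter string lies in the difference, and ac is the lexicographically first length-2 string in L(R) \ L(S).

ac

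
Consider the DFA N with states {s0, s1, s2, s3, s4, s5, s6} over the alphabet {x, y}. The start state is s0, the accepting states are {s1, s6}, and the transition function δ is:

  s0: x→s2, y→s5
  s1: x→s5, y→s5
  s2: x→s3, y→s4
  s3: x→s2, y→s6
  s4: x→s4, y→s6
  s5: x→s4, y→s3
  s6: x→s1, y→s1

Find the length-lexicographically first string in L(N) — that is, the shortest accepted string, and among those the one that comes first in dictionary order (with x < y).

xxy

A breadth-first search from s0 reaches an accepting state first via the path s0 → s2 → s3 → s6 on input xxy.
No string of length < 3 is accepted (BFS exhausts all shorter strings without reaching an accepting state), and xxy is the lexicographically least accepting string of length 3.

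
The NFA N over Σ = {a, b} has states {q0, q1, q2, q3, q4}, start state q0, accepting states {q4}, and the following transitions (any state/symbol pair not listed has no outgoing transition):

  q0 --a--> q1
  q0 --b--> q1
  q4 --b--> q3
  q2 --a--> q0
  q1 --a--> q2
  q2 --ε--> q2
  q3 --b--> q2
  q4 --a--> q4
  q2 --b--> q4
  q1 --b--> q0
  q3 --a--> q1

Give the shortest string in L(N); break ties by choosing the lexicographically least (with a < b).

aab

A breadth-first search from q0 reaches an accepting state first via the path q0 → q1 → q2 → q4 on input aab.
No string of length < 3 is accepted (BFS exhausts all shorter strings without reaching an accepting state), and aab is the lexicographically least accepting string of length 3.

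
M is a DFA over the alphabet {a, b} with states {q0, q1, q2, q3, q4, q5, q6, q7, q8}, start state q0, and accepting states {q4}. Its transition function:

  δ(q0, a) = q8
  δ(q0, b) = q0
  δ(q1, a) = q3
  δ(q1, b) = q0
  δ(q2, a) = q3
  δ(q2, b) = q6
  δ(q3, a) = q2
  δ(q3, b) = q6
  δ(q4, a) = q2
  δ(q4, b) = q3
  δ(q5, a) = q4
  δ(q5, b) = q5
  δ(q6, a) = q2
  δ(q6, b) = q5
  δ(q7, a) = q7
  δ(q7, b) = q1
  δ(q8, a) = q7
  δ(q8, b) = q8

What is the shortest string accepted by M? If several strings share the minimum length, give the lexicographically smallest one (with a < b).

aababba

A breadth-first search from q0 reaches an accepting state first via the path q0 → q8 → q7 → q1 → q3 → q6 → q5 → q4 on input aababba.
No string of length < 7 is accepted (BFS exhausts all shorter strings without reaching an accepting state), and aababba is the lexicographically least accepting string of length 7.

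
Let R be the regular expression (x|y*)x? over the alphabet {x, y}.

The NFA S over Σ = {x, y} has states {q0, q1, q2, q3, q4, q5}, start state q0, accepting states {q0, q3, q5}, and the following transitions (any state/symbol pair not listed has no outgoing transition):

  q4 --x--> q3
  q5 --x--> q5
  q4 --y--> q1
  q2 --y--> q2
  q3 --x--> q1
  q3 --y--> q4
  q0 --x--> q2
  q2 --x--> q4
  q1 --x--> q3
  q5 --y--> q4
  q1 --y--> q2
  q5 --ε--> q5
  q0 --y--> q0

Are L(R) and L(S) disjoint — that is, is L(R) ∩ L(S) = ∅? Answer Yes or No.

No

The empty string ε is accepted by both R and S.
Hence L(R) ∩ L(S) ≠ ∅.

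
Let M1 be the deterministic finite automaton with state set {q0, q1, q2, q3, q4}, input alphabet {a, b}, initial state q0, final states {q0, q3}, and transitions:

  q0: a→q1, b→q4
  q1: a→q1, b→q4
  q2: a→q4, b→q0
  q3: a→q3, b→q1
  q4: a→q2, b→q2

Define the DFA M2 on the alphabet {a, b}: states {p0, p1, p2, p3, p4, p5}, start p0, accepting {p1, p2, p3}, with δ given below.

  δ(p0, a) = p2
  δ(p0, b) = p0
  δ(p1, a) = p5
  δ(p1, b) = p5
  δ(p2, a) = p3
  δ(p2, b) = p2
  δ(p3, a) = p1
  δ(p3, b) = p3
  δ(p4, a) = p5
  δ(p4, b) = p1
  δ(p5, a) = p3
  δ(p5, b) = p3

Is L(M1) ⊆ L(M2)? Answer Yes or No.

No

The empty string ε is in L(M1) but not in L(M2).
So L(M1) ⊄ L(M2).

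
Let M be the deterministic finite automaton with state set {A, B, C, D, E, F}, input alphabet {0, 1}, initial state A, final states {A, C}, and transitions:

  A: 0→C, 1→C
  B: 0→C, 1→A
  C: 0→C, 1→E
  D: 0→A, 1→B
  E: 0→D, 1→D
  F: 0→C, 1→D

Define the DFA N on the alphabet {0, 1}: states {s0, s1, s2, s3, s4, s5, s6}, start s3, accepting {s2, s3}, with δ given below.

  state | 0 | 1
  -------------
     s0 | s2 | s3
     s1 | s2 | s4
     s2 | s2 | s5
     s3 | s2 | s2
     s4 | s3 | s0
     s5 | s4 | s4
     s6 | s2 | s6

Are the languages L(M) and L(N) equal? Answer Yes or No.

Exploring the product automaton M × N from the start pair (A, s3), following both machines on each input symbol, reaches 5 state pairs: (A, s3), (C, s2), (E, s5), (D, s4), (B, s0).
M accepts in {A, C} and N accepts in {s2, s3}. In every reachable pair the two components are either both accepting — (A, s3), (C, s2) — or both non-accepting, so no string is accepted by exactly one of the machines: L(M) \ L(N) and L(N) \ L(M) are both empty.
Hence every string is accepted by M iff it is accepted by N, and the two languages coincide.

Yes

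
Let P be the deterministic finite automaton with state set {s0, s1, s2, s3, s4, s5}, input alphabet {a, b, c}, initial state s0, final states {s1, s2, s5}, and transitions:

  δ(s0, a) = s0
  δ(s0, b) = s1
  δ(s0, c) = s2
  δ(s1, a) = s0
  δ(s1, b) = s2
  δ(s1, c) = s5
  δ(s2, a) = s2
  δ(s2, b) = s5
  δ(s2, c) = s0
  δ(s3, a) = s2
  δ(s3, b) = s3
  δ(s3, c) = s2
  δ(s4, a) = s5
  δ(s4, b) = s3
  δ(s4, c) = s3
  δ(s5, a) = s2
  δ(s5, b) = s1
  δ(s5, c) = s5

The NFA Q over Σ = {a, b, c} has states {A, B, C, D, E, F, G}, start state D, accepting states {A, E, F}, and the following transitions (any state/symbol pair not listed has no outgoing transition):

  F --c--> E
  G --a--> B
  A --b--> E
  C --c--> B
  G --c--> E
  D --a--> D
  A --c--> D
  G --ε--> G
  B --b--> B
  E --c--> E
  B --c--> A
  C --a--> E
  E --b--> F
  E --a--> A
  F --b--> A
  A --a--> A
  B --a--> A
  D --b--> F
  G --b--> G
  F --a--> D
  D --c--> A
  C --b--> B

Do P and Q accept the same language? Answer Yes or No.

Yes

Exploring the product automaton P × Q from the start pair (s0, D), following both machines on each input symbol, reaches 4 state pairs: (s0, D), (s1, F), (s2, A), (s5, E).
P accepts in {s1, s2, s5} and Q accepts in {A, E, F}. In every reachable pair the two components are either both accepting — (s1, F), (s2, A), (s5, E) — or both non-accepting, so no string is accepted by exactly one of the machines: L(P) \ L(Q) and L(Q) \ L(P) are both empty.
Hence every string is accepted by P iff it is accepted by Q, and the two languages coincide.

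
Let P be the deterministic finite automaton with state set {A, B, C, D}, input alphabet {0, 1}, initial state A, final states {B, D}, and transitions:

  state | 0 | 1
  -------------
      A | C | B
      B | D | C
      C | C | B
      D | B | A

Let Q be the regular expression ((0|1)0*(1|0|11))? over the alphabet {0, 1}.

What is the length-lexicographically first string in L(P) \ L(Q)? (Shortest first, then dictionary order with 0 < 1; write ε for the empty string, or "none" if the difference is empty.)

The string 1 is accepted by P but not by Q.
No shorter string lies in the difference, and 1 is the lexicographically first length-1 string in L(P) \ L(Q).

1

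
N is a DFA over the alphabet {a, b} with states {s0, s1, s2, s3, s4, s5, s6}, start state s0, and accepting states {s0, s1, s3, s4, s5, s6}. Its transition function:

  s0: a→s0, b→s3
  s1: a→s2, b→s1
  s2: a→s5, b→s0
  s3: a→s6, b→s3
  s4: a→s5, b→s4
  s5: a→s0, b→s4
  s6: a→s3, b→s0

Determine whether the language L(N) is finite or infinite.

infinite

State s0 is reachable from the start and can reach an accepting state, and it lies on the cycle s0 → s0.
Traversing that cycle any number of times yields accepted strings of unbounded length, so the language is infinite.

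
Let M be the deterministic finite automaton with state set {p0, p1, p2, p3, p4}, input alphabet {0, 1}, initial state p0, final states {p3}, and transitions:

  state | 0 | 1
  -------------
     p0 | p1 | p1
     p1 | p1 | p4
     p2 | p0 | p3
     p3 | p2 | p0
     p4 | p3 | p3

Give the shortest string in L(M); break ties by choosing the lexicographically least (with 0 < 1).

A breadth-first search from p0 reaches an accepting state first via the path p0 → p1 → p4 → p3 on input 010.
No string of length < 3 is accepted (BFS exhausts all shorter strings without reaching an accepting state), and 010 is the lexicographically least accepting string of length 3.

010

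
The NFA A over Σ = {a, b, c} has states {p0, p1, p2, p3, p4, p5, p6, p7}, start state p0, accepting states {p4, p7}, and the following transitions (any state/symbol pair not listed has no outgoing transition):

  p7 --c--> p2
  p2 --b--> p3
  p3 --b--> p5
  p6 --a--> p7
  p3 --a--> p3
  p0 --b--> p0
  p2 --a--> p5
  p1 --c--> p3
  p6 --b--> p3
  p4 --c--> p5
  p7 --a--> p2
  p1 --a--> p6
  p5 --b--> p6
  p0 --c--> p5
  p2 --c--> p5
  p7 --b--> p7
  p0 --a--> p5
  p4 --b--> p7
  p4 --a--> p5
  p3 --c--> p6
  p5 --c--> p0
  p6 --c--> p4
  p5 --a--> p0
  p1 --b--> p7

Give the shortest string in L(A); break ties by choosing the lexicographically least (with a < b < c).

aba

A breadth-first search from p0 reaches an accepting state first via the path p0 → p5 → p6 → p7 on input aba.
No string of length < 3 is accepted (BFS exhausts all shorter strings without reaching an accepting state), and aba is the lexicographically least accepting string of length 3.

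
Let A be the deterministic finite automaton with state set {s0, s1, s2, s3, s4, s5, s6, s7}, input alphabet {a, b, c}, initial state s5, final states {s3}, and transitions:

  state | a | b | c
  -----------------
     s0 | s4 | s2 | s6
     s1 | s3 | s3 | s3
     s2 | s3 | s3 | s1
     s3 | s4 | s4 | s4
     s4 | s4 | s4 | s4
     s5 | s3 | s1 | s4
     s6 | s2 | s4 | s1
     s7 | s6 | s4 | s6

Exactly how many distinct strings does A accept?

The useful subgraph on states {s1, s3, s5} is acyclic, so L(A) is finite; the longest accepting path visits 3 useful states, giving maximum string length 2.
Counting accepting paths from s5 by length: 1 of length 1, 3 of length 2. Total 4.

4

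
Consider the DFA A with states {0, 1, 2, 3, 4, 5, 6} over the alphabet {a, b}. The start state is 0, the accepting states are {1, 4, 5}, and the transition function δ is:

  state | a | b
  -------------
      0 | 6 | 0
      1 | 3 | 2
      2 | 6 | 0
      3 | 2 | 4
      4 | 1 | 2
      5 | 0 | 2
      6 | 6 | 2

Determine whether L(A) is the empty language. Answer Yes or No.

Yes

The states reachable from the start state are {0, 2, 6}.
None of the accepting states {1, 4, 5} is reachable, so no string is accepted and L(A) = ∅.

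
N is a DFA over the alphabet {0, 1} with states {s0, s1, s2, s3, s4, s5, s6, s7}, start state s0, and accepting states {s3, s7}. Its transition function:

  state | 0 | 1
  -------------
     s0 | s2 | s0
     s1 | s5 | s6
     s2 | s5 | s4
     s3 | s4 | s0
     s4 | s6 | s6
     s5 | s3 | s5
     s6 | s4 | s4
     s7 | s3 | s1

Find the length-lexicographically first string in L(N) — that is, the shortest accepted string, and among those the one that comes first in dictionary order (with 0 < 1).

000

A breadth-first search from s0 reaches an accepting state first via the path s0 → s2 → s5 → s3 on input 000.
No string of length < 3 is accepted (BFS exhausts all shorter strings without reaching an accepting state), and 000 is the lexicographically least accepting string of length 3.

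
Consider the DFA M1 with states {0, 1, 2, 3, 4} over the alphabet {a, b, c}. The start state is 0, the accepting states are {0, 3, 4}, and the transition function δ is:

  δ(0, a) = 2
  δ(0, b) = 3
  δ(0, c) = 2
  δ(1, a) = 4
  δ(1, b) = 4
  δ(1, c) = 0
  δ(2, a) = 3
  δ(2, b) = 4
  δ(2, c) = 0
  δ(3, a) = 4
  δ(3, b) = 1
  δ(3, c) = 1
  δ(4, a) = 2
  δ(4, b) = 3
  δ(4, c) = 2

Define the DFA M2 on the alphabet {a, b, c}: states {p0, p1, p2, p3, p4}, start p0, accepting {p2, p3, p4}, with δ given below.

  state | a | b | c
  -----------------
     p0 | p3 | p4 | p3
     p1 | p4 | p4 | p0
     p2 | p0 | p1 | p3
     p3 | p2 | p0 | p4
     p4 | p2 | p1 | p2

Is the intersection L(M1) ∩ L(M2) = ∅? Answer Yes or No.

The string b is accepted by both M1 and M2.
Hence L(M1) ∩ L(M2) ≠ ∅.

No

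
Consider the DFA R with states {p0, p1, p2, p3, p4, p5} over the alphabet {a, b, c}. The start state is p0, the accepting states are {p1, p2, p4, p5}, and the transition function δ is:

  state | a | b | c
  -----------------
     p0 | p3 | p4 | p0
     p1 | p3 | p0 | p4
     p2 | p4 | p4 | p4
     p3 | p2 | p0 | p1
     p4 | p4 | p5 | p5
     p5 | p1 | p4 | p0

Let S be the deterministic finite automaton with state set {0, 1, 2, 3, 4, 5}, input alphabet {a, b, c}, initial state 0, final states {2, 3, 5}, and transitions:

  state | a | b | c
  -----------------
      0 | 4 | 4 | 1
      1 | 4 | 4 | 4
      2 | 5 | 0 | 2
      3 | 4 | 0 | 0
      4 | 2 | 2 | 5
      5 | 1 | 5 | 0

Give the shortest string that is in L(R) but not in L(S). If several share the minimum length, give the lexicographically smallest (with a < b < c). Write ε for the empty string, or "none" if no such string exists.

b

The string b is accepted by R but not by S.
No shorter string lies in the difference, and b is the lexicographically first length-1 string in L(R) \ L(S).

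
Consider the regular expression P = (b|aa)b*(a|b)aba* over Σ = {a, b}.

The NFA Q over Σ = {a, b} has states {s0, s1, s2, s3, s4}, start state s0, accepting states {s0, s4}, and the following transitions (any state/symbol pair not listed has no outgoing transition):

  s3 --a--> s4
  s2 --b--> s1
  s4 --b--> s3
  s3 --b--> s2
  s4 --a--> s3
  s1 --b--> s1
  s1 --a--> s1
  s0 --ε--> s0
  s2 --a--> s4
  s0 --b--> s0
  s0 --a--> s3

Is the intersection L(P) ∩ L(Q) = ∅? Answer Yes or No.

The string baaba is accepted by both P and Q.
Hence L(P) ∩ L(Q) ≠ ∅.

No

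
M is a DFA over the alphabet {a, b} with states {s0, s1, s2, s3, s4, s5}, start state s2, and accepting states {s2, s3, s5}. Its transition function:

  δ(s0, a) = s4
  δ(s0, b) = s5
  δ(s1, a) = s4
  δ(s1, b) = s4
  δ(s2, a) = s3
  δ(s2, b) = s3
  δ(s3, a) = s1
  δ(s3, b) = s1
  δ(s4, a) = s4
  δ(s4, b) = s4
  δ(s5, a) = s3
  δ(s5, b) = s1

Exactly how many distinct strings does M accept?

3

The useful subgraph on states {s2, s3} is acyclic, so L(M) is finite; the longest accepting path visits 2 useful states, giving maximum string length 1.
Counting accepting paths from s2 by length: 1 of length 0, 2 of length 1. Total 3.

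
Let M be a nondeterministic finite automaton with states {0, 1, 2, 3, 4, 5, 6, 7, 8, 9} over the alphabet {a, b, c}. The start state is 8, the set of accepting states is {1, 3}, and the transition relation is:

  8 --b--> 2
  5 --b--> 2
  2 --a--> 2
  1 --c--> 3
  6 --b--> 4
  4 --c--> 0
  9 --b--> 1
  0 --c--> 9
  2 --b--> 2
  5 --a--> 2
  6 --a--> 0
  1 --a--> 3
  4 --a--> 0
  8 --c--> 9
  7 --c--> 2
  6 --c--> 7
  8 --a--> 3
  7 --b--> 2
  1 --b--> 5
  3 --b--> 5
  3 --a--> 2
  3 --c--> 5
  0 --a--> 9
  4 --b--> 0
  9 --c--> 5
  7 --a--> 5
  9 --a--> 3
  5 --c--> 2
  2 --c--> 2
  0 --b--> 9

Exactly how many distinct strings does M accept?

5

The useful subgraph on states {1, 3, 8, 9} is acyclic, so L(M) is finite; the longest accepting path visits 4 useful states, giving maximum string length 3.
Counting accepting paths from 8 by length: 1 of length 1, 2 of length 2, 2 of length 3. Total 5.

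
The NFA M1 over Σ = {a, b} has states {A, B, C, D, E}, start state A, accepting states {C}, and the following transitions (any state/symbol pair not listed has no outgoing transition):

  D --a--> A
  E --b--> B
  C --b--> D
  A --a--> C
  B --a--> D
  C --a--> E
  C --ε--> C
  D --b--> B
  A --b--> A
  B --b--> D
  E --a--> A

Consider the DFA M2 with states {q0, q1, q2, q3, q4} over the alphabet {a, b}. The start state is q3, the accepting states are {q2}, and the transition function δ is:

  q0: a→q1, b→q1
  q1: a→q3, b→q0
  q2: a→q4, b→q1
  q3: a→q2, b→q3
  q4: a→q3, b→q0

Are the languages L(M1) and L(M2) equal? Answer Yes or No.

Yes

Exploring the product automaton M1 × M2 from the start pair (A, q3), following both machines on each input symbol, reaches 5 state pairs: (A, q3), (C, q2), (E, q4), (D, q1), (B, q0).
M1 accepts in {C} and M2 accepts in {q2}. In every reachable pair the two components are either both accepting — (C, q2) — or both non-accepting, so no string is accepted by exactly one of the machines: L(M1) \ L(M2) and L(M2) \ L(M1) are both empty.
Hence every string is accepted by M1 iff it is accepted by M2, and the two languages coincide.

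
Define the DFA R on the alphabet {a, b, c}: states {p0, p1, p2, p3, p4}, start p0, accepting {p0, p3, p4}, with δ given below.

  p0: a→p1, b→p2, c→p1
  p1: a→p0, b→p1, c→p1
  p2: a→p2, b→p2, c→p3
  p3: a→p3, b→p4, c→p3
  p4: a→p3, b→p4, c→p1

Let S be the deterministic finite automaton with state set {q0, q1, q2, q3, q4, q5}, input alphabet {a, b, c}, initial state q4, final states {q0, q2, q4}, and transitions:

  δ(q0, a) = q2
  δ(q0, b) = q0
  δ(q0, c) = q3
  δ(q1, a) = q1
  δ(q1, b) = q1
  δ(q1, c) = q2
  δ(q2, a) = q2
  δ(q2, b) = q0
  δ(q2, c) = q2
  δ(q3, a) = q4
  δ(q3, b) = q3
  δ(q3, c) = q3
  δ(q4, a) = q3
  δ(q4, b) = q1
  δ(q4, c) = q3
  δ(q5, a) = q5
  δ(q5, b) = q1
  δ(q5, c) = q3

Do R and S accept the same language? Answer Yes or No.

Yes

Exploring the product automaton R × S from the start pair (p0, q4), following both machines on each input symbol, reaches 5 state pairs: (p0, q4), (p1, q3), (p2, q1), (p3, q2), (p4, q0).
R accepts in {p0, p3, p4} and S accepts in {q0, q2, q4}. In every reachable pair the two components are either both accepting — (p0, q4), (p3, q2), (p4, q0) — or both non-accepting, so no string is accepted by exactly one of the machines: L(R) \ L(S) and L(S) \ L(R) are both empty.
Hence every string is accepted by R iff it is accepted by S, and the two languages coincide.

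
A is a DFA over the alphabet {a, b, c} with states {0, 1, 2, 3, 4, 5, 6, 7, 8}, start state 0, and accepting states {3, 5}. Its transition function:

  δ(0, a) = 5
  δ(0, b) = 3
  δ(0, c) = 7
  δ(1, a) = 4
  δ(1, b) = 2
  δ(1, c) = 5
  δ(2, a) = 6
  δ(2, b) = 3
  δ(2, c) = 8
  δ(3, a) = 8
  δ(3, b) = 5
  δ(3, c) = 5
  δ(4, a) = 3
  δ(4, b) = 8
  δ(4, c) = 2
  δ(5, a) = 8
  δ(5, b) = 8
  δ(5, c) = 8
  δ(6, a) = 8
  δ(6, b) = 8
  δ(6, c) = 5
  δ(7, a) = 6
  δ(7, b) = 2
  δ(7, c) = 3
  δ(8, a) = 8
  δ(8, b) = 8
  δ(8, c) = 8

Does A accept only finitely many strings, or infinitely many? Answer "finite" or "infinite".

The useful states (reachable from 0 and able to reach an accepting state) are {0, 2, 3, 5, 6, 7}.
Restricted to these states the transition graph has no cycle, so every accepting path has bounded length and L is finite.

finite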